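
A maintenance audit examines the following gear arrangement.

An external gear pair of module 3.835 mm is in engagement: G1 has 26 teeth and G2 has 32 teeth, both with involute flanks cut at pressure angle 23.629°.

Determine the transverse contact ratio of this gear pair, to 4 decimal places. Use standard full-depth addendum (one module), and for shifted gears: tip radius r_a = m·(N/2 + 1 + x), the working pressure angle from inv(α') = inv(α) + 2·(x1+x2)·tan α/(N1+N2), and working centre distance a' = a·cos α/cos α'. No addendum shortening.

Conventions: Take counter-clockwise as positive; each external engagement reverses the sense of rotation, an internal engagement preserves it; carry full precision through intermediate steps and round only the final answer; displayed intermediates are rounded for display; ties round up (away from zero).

single-mesh involute tooth geometry (26T engaging 32T at module 3.835)
base radii: r_b1 = 45.675156, r_b2 = 56.215576
tip radii: r_a1 = 53.690000, r_a2 = 65.195000
no profile shift: α' = α, a' = a
action lengths: √(r_a1²−r_b1²) = 28.220494, √(r_a2²−r_b2²) = 33.018132
base pitch p_b = π·m·cos α = 11.037903
CR = (28.220494 + 33.018132 − 111.215000·sin 23.62900°)/11.037903 = 1.509547
contact ratio ≈ 1.5095

1.5095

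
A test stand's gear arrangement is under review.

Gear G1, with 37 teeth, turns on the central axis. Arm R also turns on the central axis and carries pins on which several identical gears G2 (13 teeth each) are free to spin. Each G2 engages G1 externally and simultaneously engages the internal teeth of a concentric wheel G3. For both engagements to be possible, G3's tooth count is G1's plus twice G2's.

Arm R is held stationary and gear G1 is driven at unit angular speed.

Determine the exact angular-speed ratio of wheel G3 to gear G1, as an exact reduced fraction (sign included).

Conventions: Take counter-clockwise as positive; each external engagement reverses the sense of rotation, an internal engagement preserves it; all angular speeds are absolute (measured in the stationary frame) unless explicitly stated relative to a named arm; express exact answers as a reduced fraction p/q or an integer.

class = planetary set [G3 = 37+2·13 = 63; Willis about the carrier]
ring teeth: 37 + 2·13 = 63
37(ω_sun−ω_arm) = −63(ω_ring−ω_arm),  ω_arm = 0, ω_sun = 1
ω_ring = 0 − (37/63)(1−0) = -37/63
ω_out/ω_in = -37/63

-37/63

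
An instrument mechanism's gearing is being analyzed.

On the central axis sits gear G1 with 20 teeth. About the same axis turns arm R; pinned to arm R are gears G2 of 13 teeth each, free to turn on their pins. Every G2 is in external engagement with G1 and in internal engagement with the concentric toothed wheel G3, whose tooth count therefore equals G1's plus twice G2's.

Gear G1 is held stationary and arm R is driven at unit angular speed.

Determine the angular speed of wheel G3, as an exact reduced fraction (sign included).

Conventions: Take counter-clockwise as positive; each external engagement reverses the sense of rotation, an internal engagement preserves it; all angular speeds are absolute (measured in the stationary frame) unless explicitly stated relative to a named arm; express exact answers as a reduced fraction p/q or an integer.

planetary set (20T centre, 13T on arm, 46T internal) — Willis relation
ring teeth: 20 + 2·13 = 46
20(ω_sun−ω_arm) = −46(ω_ring−ω_arm),  ω_sun = 0, ω_arm = 1
ω_ring = 1 − (20/46)(0−1) = 33/23
exact speed ratio = 33/23

33/23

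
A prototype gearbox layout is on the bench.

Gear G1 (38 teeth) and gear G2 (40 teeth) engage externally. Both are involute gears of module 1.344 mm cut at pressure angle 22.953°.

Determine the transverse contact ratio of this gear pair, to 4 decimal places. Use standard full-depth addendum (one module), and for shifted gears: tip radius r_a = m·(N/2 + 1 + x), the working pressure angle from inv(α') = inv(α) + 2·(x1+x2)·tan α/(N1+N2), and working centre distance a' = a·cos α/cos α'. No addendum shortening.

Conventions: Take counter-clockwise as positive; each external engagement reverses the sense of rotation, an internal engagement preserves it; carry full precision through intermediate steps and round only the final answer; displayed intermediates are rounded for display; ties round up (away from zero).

1.5806

recognized (one external pair, fixed centres): single-mesh tooth geometry, m = 1.344, N1 = 38, N2 = 40
base radii: r_b1 = 23.514189, r_b2 = 24.751778
tip radii: r_a1 = 26.880000, r_a2 = 28.224000
no profile shift: α' = α, a' = a
action lengths: √(r_a1²−r_b1²) = 13.023722, √(r_a2²−r_b2²) = 13.562584
base pitch p_b = π·m·cos α = 3.888000
CR = (13.023722 + 13.562584 − 52.416000·sin 22.95300°)/3.888000 = 1.580589
contact ratio ≈ 1.5806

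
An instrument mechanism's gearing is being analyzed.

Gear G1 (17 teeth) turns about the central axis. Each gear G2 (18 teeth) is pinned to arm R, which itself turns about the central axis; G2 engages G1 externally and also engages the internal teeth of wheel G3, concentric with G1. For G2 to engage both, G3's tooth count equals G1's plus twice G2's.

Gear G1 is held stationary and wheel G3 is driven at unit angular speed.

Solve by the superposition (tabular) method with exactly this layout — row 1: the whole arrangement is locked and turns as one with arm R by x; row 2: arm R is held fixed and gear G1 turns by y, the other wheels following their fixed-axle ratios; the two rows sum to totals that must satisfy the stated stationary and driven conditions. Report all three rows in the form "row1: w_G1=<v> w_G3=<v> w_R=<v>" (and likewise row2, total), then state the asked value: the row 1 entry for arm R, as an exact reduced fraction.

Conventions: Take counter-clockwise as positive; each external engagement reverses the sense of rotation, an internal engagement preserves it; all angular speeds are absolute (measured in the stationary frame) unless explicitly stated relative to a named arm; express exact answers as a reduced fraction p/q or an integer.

row1: w_G1=53/70 w_G3=53/70 w_R=53/70
row2: w_G1=-53/70 w_G3=17/70 w_R=0
total: w_G1=0 w_G3=1 w_R=53/70
asked value: 53/70

planetary set (17T centre, 18T on arm, 53T internal) — Willis relation
row 1 — lock + rotate with arm: ω_sun = ω_ring = ω_arm = x
row 2 (arm held, sun turns y): ω_ring = −(17/53)·y, ω_arm = 0
boundary: total ω_sun = x + y = 0 and total ω_ring = x − (17/53)·y = 1  ⇒  y = -53/70, x = 53/70
row 2 ring = −(17/53)·(-53/70) = 17/70
totals (row 1 + row 2): sun 53/70 + (-53/70) = 0, ring 53/70 + 17/70 = 1, arm 53/70 + 0 = 53/70
asked cell (row1, arm) = 53/70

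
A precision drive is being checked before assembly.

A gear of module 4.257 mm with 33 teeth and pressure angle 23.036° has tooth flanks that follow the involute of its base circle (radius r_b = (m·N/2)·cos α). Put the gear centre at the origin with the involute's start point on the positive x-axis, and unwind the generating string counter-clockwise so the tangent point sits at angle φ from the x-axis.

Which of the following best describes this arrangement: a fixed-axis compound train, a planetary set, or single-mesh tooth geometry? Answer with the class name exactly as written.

single-mesh tooth geometry

class = single-mesh tooth geometry [base-circle involute, m = 4.257, 33T]
classification: single-mesh tooth geometry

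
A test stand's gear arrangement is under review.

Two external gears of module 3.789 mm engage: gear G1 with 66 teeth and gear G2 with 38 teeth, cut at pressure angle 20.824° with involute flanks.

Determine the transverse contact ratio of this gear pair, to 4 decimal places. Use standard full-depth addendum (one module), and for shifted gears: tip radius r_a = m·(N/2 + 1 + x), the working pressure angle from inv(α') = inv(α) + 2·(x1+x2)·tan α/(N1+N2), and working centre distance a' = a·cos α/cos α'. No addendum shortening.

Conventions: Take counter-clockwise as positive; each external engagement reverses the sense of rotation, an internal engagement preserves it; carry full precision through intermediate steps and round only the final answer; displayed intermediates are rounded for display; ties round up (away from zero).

single-mesh involute tooth geometry (66T engaging 38T at module 3.789)
base radii: r_b1 = 116.869189, r_b2 = 67.288321
tip radii: r_a1 = 128.826000, r_a2 = 75.780000
no profile shift: α' = α, a' = a
action lengths: √(r_a1²−r_b1²) = 54.200839, √(r_a2²−r_b2²) = 34.855276
base pitch p_b = π·m·cos α = 11.125921
CR = (54.200839 + 34.855276 − 197.028000·sin 20.82400°)/11.125921 = 1.708888
contact ratio ≈ 1.7089

1.7089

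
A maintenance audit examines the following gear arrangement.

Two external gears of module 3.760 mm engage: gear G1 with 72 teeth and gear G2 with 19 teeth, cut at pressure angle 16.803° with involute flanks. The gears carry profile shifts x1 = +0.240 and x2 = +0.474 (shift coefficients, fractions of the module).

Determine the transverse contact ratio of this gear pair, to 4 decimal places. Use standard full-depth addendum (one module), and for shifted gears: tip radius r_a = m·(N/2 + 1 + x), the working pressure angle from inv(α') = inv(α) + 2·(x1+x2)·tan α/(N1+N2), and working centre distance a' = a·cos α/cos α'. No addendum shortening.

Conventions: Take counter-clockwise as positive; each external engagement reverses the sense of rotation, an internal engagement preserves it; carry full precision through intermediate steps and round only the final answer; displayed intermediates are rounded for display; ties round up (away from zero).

topology: single-mesh involute geometry — m = 3.760, 72T/19T pair
base radii: r_b1 = 129.580719, r_b2 = 34.194912
tip radii: r_a1 = 140.022400, r_a2 = 41.262240
inv(α') = inv(16.803°) + 2·(+0.240+0.474)·tan α/(72+19) = 0.01344594  ⇒  α' = 19.34635°
a' = a·cos α / cos α' = 171.0800·cos 16.803°/cos 19.34635° = 173.576955
action lengths: √(r_a1²−r_b1²) = 53.057609, √(r_a2²−r_b2²) = 23.092866
base pitch p_b = π·m·cos α = 11.308051
CR = (53.057609 + 23.092866 − 173.576955·sin 19.34635°)/11.308051 = 1.649115
contact ratio ≈ 1.6491

1.6491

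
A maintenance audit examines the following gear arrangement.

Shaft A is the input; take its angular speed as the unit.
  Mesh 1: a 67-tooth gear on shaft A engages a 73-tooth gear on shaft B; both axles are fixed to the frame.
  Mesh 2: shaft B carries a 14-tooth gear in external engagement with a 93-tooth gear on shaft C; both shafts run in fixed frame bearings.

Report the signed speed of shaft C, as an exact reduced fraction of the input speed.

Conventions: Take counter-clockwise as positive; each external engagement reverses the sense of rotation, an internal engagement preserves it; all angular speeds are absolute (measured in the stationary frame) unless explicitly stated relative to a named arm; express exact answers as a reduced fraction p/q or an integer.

938/6789

2-mesh fixed-axis compound train (all bearings frame-fixed)
mesh 1 [67T→73T]: |ω|/ω_in = 1×67/73 = 67/73, sense flips to −
mesh 2 [14T→93T]: |ω|/ω_in = (67/73)×14/93 = 938/6789, sense flips to +
signed output speed (× input speed) = 938/6789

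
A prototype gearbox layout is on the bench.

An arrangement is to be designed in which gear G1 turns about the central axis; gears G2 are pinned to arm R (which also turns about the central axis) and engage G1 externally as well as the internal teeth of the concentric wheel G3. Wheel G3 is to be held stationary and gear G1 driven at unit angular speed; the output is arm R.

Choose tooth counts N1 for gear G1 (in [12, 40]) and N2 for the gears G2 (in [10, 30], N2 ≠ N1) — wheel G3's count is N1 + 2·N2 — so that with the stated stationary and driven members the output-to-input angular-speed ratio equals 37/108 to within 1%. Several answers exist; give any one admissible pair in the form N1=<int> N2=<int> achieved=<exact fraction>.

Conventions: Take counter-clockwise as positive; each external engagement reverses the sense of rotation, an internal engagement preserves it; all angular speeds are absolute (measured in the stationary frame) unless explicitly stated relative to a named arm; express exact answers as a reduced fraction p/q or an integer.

topology: planetary set — design target 37/108, arm = carrier (Willis)
Willis with ω_ring = 0: ω_arm/ω_sun = N1/(N1+N3); set equal to 37/108  ⇒  N3/N1 = 1/(37/108) − 1 = 71/37
N3 = N1 + 2·N2  ⇒  N2/N1 = (N3/N1 − 1)/2 = (71/37 − 1)/2 = 17/37
smallest multiple with N1 ≥ 12 and N2 ≥ 10: k = 1  ⇒  N1 = 1·37 = 37, N2 = 1·17 = 17 (N1 ≤ 40, N2 ≤ 30, N2 ≠ N1 ✓), N3 = 37 + 2·17 = 71
check: N1/(N1+N3) with N1 = 37, N3 = 71 gives 37/108; |achieved − target| = 0 ≤ 37/10800 ✓

N1=37 N2=17 achieved=37/108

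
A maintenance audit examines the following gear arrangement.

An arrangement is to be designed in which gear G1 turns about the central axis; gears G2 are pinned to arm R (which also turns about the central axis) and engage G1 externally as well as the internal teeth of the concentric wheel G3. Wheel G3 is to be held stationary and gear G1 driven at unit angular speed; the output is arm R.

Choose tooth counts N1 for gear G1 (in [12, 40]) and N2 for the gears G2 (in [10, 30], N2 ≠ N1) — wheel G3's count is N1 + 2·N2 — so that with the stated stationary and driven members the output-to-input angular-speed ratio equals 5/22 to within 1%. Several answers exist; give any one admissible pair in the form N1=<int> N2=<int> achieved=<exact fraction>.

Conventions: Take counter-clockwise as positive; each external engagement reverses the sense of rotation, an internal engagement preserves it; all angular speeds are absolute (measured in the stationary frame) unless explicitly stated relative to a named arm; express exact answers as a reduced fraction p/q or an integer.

N1=15 N2=18 achieved=5/22

design class (target 5/22): planetary set
Willis with ω_ring = 0: ω_arm/ω_sun = N1/(N1+N3); set equal to 5/22  ⇒  N3/N1 = 1/(5/22) − 1 = 17/5
N3 = N1 + 2·N2  ⇒  N2/N1 = (N3/N1 − 1)/2 = (17/5 − 1)/2 = 6/5
smallest multiple with N1 ≥ 12 and N2 ≥ 10: k = 3  ⇒  N1 = 3·5 = 15, N2 = 3·6 = 18 (N1 ≤ 40, N2 ≤ 30, N2 ≠ N1 ✓), N3 = 15 + 2·18 = 51
check: N1/(N1+N3) with N1 = 15, N3 = 51 gives 5/22; |achieved − target| = 0 ≤ 1/440 ✓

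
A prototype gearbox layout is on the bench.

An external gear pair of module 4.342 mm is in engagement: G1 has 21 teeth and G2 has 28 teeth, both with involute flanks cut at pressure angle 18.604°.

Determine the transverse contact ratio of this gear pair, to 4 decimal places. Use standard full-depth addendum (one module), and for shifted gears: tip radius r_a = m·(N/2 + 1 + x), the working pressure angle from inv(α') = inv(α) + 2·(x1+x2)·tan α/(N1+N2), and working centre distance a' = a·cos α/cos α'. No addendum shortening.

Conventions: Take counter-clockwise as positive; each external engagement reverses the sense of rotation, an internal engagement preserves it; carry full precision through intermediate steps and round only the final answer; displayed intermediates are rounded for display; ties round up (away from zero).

single-mesh involute tooth geometry (21T engaging 28T at module 4.342)
base radii: r_b1 = 43.208694, r_b2 = 57.611592
tip radii: r_a1 = 49.933000, r_a2 = 65.130000
no profile shift: α' = α, a' = a
action lengths: √(r_a1²−r_b1²) = 25.026251, √(r_a2²−r_b2²) = 30.377974
base pitch p_b = π·m·cos α = 12.928011
CR = (25.026251 + 30.377974 − 106.379000·sin 18.60400°)/12.928011 = 1.660473
contact ratio ≈ 1.6605

1.6605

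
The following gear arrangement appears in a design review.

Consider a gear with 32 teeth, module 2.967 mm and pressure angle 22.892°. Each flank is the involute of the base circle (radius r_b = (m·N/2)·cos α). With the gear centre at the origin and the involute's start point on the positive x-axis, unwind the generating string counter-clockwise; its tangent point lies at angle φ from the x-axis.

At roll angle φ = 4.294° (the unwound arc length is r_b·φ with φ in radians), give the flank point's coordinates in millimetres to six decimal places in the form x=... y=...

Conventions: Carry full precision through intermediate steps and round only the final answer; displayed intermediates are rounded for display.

recognized (one wheel, involute flank): single-mesh tooth geometry, m = 2.967, N = 32
pitch radius r_p = m·N/2 = 2.967·32/2 = 47.472000
base radius r_b = r_p·cos α = 47.472000·cos 22.892° = 43.733092
roll angle φ = 4.294° = 0.07494444 rad
x = r_b·(cos φ + φ·sin φ) = 43.855737
y = r_b·(sin φ − φ·cos φ) = 0.006133

x=43.855737 y=0.006133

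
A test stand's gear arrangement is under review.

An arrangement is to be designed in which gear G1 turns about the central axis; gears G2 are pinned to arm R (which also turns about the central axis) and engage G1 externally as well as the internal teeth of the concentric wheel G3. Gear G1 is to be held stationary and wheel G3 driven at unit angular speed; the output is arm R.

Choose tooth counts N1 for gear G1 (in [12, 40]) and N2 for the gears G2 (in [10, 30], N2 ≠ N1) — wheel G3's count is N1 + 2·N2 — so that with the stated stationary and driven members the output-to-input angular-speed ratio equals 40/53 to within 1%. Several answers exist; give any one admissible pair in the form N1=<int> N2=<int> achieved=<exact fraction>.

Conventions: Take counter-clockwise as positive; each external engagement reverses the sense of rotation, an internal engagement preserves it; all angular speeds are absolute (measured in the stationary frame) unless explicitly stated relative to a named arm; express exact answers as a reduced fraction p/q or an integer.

planetary set to be sized for 40/53 (Willis relation)
Willis with ω_sun = 0: ω_arm/ω_ring = N3/(N1+N3); set equal to 40/53  ⇒  N3/N1 = (40/53)/(1 − 40/53) = 40/13
N3 = N1 + 2·N2  ⇒  N2/N1 = (N3/N1 − 1)/2 = (40/13 − 1)/2 = 27/26
smallest multiple with N1 ≥ 12 and N2 ≥ 10: k = 1  ⇒  N1 = 1·26 = 26, N2 = 1·27 = 27 (N1 ≤ 40, N2 ≤ 30, N2 ≠ N1 ✓), N3 = 26 + 2·27 = 80
check: N3/(N1+N3) with N1 = 26, N3 = 80 gives 40/53; |achieved − target| = 0 ≤ 2/265 ✓

N1=26 N2=27 achieved=40/53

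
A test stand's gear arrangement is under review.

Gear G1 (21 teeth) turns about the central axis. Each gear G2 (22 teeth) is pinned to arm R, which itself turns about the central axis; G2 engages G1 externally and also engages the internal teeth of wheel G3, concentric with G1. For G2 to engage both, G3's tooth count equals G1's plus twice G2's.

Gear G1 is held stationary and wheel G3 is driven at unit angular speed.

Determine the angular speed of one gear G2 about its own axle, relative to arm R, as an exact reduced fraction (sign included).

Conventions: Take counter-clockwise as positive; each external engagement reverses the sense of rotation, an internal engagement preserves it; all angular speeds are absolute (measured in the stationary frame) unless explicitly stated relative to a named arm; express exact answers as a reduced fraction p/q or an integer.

1365/1892

recognized (axles ride arm R): planetary set, 21/22/65 teeth
ring teeth: 21 + 2·22 = 65
21(ω_sun−ω_arm) = −65(ω_ring−ω_arm),  ω_sun = 0, ω_ring = 1
21(0−ω_arm) = −65(1−ω_arm)  ⇒  86·ω_arm = 65  ⇒  ω_arm = 65/86
sun–planet mesh: 21·(0−65/86) = −22·(ω_p−ω_arm)  ⇒  ω_p−ω_arm = 1365/1892
exact speed ratio = 1365/1892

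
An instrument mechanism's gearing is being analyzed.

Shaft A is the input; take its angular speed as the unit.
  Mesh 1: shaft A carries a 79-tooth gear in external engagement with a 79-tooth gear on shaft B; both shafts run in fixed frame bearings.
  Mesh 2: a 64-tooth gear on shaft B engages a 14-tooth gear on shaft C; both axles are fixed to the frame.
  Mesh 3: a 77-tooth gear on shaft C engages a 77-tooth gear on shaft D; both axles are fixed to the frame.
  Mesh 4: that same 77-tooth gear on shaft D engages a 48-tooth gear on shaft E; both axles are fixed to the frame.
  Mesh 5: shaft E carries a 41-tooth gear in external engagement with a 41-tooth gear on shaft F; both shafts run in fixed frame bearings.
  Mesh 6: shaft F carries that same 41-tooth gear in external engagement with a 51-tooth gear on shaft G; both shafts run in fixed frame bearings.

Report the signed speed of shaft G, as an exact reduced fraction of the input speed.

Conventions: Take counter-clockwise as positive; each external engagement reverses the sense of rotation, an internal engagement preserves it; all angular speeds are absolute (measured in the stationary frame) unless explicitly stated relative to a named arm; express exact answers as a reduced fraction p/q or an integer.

902/153

6-mesh fixed-axis compound train (all bearings frame-fixed)
mesh 1 [79T→79T]: |ω|/ω_in = 1×79/79 = 1, sense flips to −
mesh 2 [64T→14T]: |ω|/ω_in = 1×64/14 = 32/7, sense flips to +
mesh 3 [77T→77T]: |ω|/ω_in = (32/7)×77/77 = 32/7, sense flips to −
mesh 4 [77T→48T]: |ω|/ω_in = (32/7)×77/48 = 22/3, sense flips to +
mesh 5 [41T→41T]: |ω|/ω_in = (22/3)×41/41 = 22/3, sense flips to −
mesh 6 [41T→51T]: |ω|/ω_in = (22/3)×41/51 = 902/153, sense flips to +
signed output speed (× input speed) = 902/153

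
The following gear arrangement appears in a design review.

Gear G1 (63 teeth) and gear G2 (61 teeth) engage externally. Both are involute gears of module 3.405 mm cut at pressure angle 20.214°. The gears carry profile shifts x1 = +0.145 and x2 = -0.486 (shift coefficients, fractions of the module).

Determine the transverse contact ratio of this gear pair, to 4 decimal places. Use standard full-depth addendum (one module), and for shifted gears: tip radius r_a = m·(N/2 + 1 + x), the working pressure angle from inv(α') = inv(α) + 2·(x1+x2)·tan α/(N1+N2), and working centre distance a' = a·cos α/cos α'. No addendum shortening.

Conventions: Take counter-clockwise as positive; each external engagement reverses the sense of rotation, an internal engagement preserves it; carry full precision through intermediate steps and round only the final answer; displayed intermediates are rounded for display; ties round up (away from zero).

class = single-mesh tooth geometry [involute pair 63T × 61T, m = 3.405]
base radii: r_b1 = 100.651363, r_b2 = 97.456081
tip radii: r_a1 = 111.156225, r_a2 = 105.602670
inv(α') = inv(20.214°) + 2·(+0.145-0.486)·tan α/(63+61) = 0.01337982  ⇒  α' = 19.31557°
a' = a·cos α / cos α' = 211.1100·cos 20.214°/cos 19.31557° = 209.923821
action lengths: √(r_a1²−r_b1²) = 47.170007, √(r_a2²−r_b2²) = 40.672301
base pitch p_b = π·m·cos α = 10.038272
CR = (47.170007 + 40.672301 − 209.923821·sin 19.31557°)/10.038272 = 1.833546
contact ratio ≈ 1.8335

1.8335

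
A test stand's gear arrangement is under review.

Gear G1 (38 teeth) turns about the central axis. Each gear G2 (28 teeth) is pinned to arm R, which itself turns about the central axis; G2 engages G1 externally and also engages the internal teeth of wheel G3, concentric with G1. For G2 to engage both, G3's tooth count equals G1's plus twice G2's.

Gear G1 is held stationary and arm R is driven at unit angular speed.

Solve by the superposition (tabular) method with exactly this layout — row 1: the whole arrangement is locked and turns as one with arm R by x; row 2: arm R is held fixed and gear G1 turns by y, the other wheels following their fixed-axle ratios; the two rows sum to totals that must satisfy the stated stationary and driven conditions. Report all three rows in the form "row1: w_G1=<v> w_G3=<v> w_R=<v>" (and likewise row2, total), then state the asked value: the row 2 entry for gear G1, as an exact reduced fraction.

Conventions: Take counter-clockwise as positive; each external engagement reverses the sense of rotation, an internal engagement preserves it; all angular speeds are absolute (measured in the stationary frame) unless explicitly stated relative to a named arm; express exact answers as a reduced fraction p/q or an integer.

row1: w_G1=1 w_G3=1 w_R=1
row2: w_G1=-1 w_G3=19/47 w_R=0
total: w_G1=0 w_G3=66/47 w_R=1
asked value: -1

recognized (axles ride arm R): planetary set, 38/28/94 teeth
row 1 — lock + rotate with arm: ω_sun = ω_ring = ω_arm = x
row 2 (arm held, sun turns y): ω_ring = −(38/94)·y, ω_arm = 0
boundary: total ω_sun = x + y = 0 and total ω_arm = x = 1  ⇒  y = -1, x = 1
row 2 ring = −(38/94)·(-1) = 19/47
totals (row 1 + row 2): sun 1 + (-1) = 0, ring 1 + 19/47 = 66/47, arm 1 + 0 = 1
asked cell (row2, sun) = -1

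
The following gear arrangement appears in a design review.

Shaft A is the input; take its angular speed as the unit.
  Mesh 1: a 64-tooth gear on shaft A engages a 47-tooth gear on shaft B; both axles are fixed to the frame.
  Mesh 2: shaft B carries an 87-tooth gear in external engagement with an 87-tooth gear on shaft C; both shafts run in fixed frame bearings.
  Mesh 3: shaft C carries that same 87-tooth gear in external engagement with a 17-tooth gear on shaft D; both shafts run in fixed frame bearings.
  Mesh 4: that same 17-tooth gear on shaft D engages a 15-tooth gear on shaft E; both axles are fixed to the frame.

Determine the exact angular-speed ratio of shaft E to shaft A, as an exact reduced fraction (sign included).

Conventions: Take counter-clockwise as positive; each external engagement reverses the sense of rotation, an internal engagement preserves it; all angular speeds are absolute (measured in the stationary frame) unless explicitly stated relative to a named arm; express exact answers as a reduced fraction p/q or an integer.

1856/235

class = fixed-axis compound train [4 meshes; 4 ratios multiply, 4 sense flips]
mesh 1 [64T→47T]: running ratio 64/47, sense −
mesh 2 [87T→87T]: running ratio 64/47, sense +
mesh 3 [87T→17T]: running ratio 5568/799, sense −
mesh 4 [17T→15T]: running ratio 1856/235, sense +
ω_out/ω_in = 1856/235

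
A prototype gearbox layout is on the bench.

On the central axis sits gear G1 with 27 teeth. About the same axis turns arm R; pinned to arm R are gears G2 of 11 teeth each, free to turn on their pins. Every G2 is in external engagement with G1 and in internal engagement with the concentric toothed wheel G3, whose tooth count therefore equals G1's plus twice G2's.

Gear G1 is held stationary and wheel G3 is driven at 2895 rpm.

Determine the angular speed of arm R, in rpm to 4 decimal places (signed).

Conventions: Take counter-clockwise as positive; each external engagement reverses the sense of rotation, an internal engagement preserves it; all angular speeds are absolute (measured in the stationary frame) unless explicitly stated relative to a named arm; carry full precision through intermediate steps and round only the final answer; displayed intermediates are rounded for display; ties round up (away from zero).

+1866.5132 rpm

class = planetary set [G3 = 27+2·11 = 49; Willis about the carrier]
normalise by the input: solve with ω_ring = 1, then scale by 2895 rpm
ring teeth: 27 + 2·11 = 49
27(ω_sun−ω_arm) = −49(ω_ring−ω_arm),  ω_sun = 0, ω_ring = 1
27(0−ω_arm) = −49(1−ω_arm)  ⇒  76·ω_arm = 49  ⇒  ω_arm = 49/76
scale: ω_arm = 49/76 × 2895 rpm = +1866.5132 rpm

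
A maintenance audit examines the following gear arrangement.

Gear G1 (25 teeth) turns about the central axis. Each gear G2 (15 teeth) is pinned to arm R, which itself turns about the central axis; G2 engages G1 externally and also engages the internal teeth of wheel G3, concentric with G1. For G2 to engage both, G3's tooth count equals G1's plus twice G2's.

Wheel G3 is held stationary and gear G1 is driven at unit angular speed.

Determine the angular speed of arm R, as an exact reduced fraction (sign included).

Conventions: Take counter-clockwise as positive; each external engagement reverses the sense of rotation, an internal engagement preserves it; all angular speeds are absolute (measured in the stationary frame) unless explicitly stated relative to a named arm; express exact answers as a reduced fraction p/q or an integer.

class = planetary set [G3 = 25+2·15 = 55; Willis about the carrier]
ring teeth: 25 + 2·15 = 55
25(ω_sun−ω_arm) = −55(ω_ring−ω_arm),  ω_ring = 0, ω_sun = 1
25(1−ω_arm) = −55(0−ω_arm)  ⇒  80·ω_arm = 25  ⇒  ω_arm = 5/16
exact speed ratio = 5/16

5/16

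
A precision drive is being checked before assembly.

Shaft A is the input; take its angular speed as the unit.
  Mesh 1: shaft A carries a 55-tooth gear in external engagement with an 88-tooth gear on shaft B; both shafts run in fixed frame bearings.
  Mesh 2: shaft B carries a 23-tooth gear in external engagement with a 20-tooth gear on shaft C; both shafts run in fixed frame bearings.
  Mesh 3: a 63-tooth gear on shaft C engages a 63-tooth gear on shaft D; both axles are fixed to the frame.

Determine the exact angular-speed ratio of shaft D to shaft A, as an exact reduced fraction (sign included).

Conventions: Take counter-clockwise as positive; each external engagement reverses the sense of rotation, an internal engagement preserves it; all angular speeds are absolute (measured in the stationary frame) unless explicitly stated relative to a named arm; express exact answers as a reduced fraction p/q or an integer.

-23/32

class = fixed-axis compound train [3 meshes; 3 ratios multiply, 3 sense flips]
mesh 1 [55T→88T]: running ratio 5/8, sense −
mesh 2 [23T→20T]: running ratio 23/32, sense +
mesh 3 [63T→63T]: running ratio 23/32, sense −
ω_out/ω_in = -23/32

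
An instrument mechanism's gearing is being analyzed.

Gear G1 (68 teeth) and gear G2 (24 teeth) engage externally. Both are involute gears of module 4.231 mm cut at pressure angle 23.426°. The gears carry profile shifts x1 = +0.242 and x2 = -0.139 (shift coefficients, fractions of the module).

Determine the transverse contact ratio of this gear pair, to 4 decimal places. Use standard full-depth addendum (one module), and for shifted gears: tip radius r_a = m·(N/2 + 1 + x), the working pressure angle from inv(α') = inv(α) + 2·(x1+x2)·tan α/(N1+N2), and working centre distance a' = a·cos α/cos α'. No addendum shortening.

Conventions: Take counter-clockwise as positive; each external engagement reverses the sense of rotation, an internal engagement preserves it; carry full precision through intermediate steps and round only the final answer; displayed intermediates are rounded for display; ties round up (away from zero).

1.5590

recognized (one external pair, fixed centres): single-mesh tooth geometry, m = 4.231, N1 = 68, N2 = 24
base radii: r_b1 = 131.996735, r_b2 = 46.587083
tip radii: r_a1 = 149.108902, r_a2 = 54.414891
inv(α') = inv(23.426°) + 2·(+0.242-0.139)·tan α/(68+24) = 0.02538685  ⇒  α' = 23.71799°
a' = a·cos α / cos α' = 194.6260·cos 23.426°/cos 23.71799° = 195.059240
action lengths: √(r_a1²−r_b1²) = 69.356518, √(r_a2²−r_b2²) = 28.118038
base pitch p_b = π·m·cos α = 12.196470
CR = (69.356518 + 28.118038 − 195.059240·sin 23.71799°)/12.196470 = 1.559045
contact ratio ≈ 1.5590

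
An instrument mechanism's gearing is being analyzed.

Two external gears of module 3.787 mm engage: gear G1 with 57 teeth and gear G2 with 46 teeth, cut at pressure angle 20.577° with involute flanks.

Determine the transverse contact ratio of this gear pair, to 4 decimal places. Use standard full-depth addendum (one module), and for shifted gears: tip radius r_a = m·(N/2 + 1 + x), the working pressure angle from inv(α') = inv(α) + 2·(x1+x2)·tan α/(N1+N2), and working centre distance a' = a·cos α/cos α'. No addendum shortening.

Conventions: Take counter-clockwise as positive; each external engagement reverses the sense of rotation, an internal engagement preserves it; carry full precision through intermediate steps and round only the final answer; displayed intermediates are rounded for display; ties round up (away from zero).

1.7279

recognized (one external pair, fixed centres): single-mesh tooth geometry, m = 3.787, N1 = 57, N2 = 46
base radii: r_b1 = 101.043673, r_b2 = 81.544017
tip radii: r_a1 = 111.716500, r_a2 = 90.888000
no profile shift: α' = α, a' = a
action lengths: √(r_a1²−r_b1²) = 47.652413, √(r_a2²−r_b2²) = 40.139779
base pitch p_b = π·m·cos α = 11.138178
CR = (47.652413 + 40.139779 − 195.030500·sin 20.57700°)/11.138178 = 1.727897
contact ratio ≈ 1.7279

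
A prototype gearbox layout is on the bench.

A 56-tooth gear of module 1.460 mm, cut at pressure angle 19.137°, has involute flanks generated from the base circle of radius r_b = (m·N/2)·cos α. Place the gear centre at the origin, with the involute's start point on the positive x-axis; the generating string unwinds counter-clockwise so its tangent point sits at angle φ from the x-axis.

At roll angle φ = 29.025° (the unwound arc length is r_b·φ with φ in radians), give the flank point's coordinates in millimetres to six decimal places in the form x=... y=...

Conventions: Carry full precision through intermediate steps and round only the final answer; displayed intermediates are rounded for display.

topology: single-mesh involute geometry — m = 1.460, N = 56
pitch radius r_p = m·N/2 = 1.460·56/2 = 40.880000
base radius r_b = r_p·cos α = 40.880000·cos 19.137° = 38.620865
roll angle φ = 29.025° = 0.50658182 rad
x = r_b·(cos φ + φ·sin φ) = 43.262982
y = r_b·(sin φ − φ·cos φ) = 1.631035

x=43.262982 y=1.631035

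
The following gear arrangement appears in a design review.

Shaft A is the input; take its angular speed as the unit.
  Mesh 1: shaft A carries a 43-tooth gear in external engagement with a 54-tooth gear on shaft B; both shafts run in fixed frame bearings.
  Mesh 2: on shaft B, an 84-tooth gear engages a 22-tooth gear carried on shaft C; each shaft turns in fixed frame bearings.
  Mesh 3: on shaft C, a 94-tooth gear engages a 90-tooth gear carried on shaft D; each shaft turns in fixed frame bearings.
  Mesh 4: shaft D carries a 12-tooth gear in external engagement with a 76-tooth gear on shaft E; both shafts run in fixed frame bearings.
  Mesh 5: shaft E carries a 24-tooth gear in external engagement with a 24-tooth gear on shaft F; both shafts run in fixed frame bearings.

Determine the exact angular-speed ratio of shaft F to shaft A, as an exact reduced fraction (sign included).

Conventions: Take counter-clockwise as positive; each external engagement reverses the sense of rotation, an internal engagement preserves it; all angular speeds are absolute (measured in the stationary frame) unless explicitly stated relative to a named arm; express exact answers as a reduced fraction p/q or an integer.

-14147/28215

class = fixed-axis compound train [5 meshes; 5 ratios multiply, 5 sense flips]
mesh 1 [43T→54T]: running ratio 43/54, sense −
mesh 2 [84T→22T]: running ratio 301/99, sense +
mesh 3 [94T→90T]: running ratio 14147/4455, sense −
mesh 4 [12T→76T]: running ratio 14147/28215, sense +
mesh 5 [24T→24T]: running ratio 14147/28215, sense −
ω_out/ω_in = -14147/28215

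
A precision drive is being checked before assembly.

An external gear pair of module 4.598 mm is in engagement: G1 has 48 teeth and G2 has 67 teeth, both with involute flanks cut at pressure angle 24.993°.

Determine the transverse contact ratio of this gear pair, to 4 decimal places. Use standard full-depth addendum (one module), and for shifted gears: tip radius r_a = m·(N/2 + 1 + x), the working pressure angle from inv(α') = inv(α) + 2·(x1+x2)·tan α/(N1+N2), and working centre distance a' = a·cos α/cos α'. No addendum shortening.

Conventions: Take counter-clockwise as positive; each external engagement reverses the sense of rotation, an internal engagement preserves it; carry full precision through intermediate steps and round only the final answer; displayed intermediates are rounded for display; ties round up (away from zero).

1.5482

topology: single-mesh involute geometry — m = 4.598, 48T/67T pair
base radii: r_b1 = 100.018574, r_b2 = 139.609259
tip radii: r_a1 = 114.950000, r_a2 = 158.631000
no profile shift: α' = α, a' = a
action lengths: √(r_a1²−r_b1²) = 56.654985, √(r_a2²−r_b2²) = 75.319644
base pitch p_b = π·m·cos α = 13.092401
CR = (56.654985 + 75.319644 − 264.385000·sin 24.99300°)/13.092401 = 1.548225
contact ratio ≈ 1.5482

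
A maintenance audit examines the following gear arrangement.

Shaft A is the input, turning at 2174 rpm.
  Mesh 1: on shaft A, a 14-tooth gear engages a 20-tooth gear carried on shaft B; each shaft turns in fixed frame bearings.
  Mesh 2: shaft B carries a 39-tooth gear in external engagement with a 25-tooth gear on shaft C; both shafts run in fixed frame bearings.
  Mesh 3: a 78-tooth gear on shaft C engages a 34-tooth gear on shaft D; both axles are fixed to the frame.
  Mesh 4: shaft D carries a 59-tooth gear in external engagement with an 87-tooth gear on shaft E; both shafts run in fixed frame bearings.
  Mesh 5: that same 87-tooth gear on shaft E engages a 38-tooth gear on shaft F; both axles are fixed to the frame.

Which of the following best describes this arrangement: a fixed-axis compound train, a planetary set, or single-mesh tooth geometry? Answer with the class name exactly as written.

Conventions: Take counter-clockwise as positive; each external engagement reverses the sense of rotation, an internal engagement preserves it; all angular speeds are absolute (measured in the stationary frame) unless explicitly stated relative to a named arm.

fixed-axis compound train

5-mesh fixed-axis compound train (all bearings frame-fixed)
classification: fixed-axis compound train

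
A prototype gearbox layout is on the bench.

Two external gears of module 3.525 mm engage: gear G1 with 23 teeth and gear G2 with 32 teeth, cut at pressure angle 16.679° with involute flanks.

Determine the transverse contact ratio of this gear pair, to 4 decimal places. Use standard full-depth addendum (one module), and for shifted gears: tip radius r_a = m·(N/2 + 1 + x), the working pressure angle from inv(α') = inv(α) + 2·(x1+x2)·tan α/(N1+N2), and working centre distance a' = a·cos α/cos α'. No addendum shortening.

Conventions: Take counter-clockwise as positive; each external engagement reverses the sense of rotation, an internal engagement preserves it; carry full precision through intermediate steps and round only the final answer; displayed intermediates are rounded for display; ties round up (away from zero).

1.7840

topology: single-mesh involute geometry — m = 3.525, 23T/32T pair
base radii: r_b1 = 38.831996, r_b2 = 54.027125
tip radii: r_a1 = 44.062500, r_a2 = 59.925000
no profile shift: α' = α, a' = a
action lengths: √(r_a1²−r_b1²) = 20.822583, √(r_a2²−r_b2²) = 25.924416
base pitch p_b = π·m·cos α = 10.608201
CR = (20.822583 + 25.924416 − 96.937500·sin 16.67900°)/10.608201 = 1.783999
contact ratio ≈ 1.7840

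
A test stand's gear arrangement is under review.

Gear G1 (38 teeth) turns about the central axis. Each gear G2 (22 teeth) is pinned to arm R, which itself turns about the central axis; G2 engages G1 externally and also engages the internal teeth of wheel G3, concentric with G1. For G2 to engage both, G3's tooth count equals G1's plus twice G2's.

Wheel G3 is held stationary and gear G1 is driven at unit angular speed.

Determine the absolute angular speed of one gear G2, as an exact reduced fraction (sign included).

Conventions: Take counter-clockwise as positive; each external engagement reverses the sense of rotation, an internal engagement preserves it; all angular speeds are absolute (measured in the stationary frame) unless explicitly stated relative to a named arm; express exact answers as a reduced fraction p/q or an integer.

-19/22

class = planetary set [G3 = 38+2·22 = 82; Willis about the carrier]
ring teeth: 38 + 2·22 = 82
38(ω_sun−ω_arm) = −82(ω_ring−ω_arm),  ω_ring = 0, ω_sun = 1
38(1−ω_arm) = −82(0−ω_arm)  ⇒  120·ω_arm = 38  ⇒  ω_arm = 19/60
sun–planet mesh: 38·(1−19/60) = −22·(ω_p−ω_arm)  ⇒  ω_p−ω_arm = -779/660
ω_p = 19/60 − 779/660 = -19/22
exact speed ratio = -19/22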